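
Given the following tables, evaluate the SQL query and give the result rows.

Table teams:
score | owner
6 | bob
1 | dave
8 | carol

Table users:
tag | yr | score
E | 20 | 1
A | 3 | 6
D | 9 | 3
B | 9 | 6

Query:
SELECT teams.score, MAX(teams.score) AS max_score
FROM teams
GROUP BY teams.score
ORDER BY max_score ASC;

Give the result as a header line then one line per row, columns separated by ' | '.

== RESULT ==
teams.score | max_score
1 | 1
6 | 6
8 | 8

Derivation:
After GROUP BY (3 rows):
teams.score | max_score
6 | 6
1 | 1
8 | 8
After ORDER BY (3 rows):
teams.score | max_score
1 | 1
6 | 6
8 | 8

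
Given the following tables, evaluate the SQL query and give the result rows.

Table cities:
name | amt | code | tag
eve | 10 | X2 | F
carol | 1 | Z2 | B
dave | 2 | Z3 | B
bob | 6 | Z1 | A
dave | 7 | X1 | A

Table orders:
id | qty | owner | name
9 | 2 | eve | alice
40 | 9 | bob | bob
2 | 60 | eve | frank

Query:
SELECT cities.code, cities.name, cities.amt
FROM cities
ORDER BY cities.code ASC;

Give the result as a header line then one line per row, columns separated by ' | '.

After SELECT (5 rows):
cities.code | cities.name | cities.amt
X2 | eve | 10
Z2 | carol | 1
Z3 | dave | 2
Z1 | bob | 6
X1 | dave | 7
After ORDER BY (5 rows):
cities.code | cities.name | cities.amt
X1 | dave | 7
X2 | eve | 10
Z1 | bob | 6
Z2 | carol | 1
Z3 | dave | 2

== RESULT ==
cities.code | cities.name | cities.amt
X1 | dave | 7
X2 | eve | 10
Z1 | bob | 6
Z2 | carol | 1
Z3 | dave | 2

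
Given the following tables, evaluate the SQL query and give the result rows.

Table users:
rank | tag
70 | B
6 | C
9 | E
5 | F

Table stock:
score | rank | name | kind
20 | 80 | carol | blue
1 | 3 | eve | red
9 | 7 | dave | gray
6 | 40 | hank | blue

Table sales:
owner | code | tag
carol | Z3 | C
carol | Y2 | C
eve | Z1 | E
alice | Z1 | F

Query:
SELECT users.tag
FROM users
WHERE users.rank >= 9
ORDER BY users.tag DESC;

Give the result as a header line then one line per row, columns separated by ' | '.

After WHERE (2 rows):
users.rank | users.tag
70 | B
9 | E
After SELECT (2 rows):
users.tag
B
E
After ORDER BY (2 rows):
users.tag
E
B

== RESULT ==
users.tag
E
B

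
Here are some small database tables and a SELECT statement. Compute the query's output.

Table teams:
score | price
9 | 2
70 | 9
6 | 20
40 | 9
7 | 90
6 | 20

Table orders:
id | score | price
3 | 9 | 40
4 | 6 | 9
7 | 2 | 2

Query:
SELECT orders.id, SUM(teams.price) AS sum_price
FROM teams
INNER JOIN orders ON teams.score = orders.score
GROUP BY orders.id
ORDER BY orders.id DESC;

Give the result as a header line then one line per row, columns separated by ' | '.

== RESULT ==
orders.id | sum_price
4 | 40
3 | 2

Derivation:
After JOIN orders (3 rows):
teams.score | teams.price | orders.id | orders.score | orders.price
9 | 2 | 3 | 9 | 40
6 | 20 | 4 | 6 | 9
6 | 20 | 4 | 6 | 9
After GROUP BY (2 rows):
orders.id | sum_price
3 | 2
4 | 40
After ORDER BY (2 rows):
orders.id | sum_price
4 | 40
3 | 2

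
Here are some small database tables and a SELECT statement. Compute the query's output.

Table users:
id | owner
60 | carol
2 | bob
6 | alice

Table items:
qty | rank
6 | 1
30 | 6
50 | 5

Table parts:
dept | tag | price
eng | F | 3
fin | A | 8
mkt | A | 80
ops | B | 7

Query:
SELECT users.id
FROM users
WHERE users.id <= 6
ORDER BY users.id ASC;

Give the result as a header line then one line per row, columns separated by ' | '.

After WHERE (2 rows):
users.id | users.owner
2 | bob
6 | alice
After SELECT (2 rows):
users.id
2
6
After ORDER BY (2 rows):
users.id
2
6

== RESULT ==
users.id
2
6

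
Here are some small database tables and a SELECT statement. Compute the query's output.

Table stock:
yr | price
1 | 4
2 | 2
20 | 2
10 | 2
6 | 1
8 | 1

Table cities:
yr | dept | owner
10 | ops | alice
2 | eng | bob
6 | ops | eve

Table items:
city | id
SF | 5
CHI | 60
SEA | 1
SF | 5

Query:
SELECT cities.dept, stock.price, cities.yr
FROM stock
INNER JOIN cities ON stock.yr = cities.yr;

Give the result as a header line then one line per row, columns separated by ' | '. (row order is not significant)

== RESULT ==
cities.dept | stock.price | cities.yr
eng | 2 | 2
ops | 2 | 10
ops | 1 | 6

Derivation:
After JOIN cities (3 rows):
stock.yr | stock.price | cities.yr | cities.dept | cities.owner
2 | 2 | 2 | eng | bob
10 | 2 | 10 | ops | alice
6 | 1 | 6 | ops | eve
After SELECT (3 rows):
cities.dept | stock.price | cities.yr
eng | 2 | 2
ops | 2 | 10
ops | 1 | 6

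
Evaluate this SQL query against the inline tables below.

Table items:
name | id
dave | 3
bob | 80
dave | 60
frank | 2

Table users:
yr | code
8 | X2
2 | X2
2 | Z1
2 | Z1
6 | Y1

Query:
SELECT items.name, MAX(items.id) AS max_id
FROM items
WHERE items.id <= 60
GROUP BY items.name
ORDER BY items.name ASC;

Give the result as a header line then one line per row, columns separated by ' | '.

After WHERE (3 rows):
items.name | items.id
dave | 3
dave | 60
frank | 2
After GROUP BY (2 rows):
items.name | max_id
dave | 60
frank | 2
After ORDER BY (2 rows):
items.name | max_id
dave | 60
frank | 2

== RESULT ==
items.name | max_id
dave | 60
frank | 2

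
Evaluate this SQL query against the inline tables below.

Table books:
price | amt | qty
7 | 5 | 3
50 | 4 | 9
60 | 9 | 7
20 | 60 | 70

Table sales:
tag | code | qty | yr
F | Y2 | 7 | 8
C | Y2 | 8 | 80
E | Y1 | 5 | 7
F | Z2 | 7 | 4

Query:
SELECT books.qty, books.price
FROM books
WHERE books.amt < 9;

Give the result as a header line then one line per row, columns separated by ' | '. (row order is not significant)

== RESULT ==
books.qty | books.price
3 | 7
9 | 50

Derivation:
After WHERE (2 rows):
books.price | books.amt | books.qty
7 | 5 | 3
50 | 4 | 9
After SELECT (2 rows):
books.qty | books.price
3 | 7
9 | 50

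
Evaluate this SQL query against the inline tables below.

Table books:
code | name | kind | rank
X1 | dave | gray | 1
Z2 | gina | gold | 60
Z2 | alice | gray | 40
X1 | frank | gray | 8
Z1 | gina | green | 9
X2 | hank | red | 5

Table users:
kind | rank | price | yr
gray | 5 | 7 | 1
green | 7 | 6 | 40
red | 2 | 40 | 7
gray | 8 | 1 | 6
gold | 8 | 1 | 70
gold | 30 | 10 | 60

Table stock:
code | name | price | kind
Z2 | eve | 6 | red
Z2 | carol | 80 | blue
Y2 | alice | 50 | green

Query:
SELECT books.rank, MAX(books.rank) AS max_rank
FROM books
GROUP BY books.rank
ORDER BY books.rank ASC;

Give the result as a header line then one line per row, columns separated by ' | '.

== RESULT ==
books.rank | max_rank
1 | 1
5 | 5
8 | 8
9 | 9
40 | 40
60 | 60

Derivation:
After GROUP BY (6 rows):
books.rank | max_rank
1 | 1
60 | 60
40 | 40
8 | 8
9 | 9
5 | 5
After ORDER BY (6 rows):
books.rank | max_rank
1 | 1
5 | 5
8 | 8
9 | 9
40 | 40
60 | 60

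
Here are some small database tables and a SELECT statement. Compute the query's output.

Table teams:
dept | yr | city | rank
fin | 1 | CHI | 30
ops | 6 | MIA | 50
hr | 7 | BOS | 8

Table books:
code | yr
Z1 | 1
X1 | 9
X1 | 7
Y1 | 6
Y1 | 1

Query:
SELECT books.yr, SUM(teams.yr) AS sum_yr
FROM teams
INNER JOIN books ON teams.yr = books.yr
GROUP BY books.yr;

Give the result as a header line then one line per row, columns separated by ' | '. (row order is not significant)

After JOIN books (4 rows):
teams.dept | teams.yr | teams.city | teams.rank | books.code | books.yr
fin | 1 | CHI | 30 | Z1 | 1
fin | 1 | CHI | 30 | Y1 | 1
ops | 6 | MIA | 50 | Y1 | 6
hr | 7 | BOS | 8 | X1 | 7
After GROUP BY (3 rows):
books.yr | sum_yr
1 | 2
6 | 6
7 | 7

== RESULT ==
books.yr | sum_yr
1 | 2
6 | 6
7 | 7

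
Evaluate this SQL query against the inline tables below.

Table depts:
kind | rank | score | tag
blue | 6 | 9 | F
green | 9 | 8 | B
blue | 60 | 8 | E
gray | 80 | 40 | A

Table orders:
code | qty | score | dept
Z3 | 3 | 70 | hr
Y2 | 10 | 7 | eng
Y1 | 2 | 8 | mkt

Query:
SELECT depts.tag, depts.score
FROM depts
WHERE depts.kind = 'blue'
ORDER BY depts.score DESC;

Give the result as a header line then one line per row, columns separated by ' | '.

== RESULT ==
depts.tag | depts.score
F | 9
E | 8

Derivation:
After WHERE (2 rows):
depts.kind | depts.rank | depts.score | depts.tag
blue | 6 | 9 | F
blue | 60 | 8 | E
After SELECT (2 rows):
depts.tag | depts.score
F | 9
E | 8
After ORDER BY (2 rows):
depts.tag | depts.score
F | 9
E | 8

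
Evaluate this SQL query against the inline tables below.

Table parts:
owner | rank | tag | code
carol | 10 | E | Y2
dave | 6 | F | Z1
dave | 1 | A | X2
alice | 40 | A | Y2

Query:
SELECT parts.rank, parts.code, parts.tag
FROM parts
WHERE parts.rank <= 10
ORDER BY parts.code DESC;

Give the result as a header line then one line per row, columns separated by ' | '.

== RESULT ==
parts.rank | parts.code | parts.tag
6 | Z1 | F
10 | Y2 | E
1 | X2 | A

Derivation:
After WHERE (3 rows):
parts.owner | parts.rank | parts.tag | parts.code
carol | 10 | E | Y2
dave | 6 | F | Z1
dave | 1 | A | X2
After SELECT (3 rows):
parts.rank | parts.code | parts.tag
10 | Y2 | E
6 | Z1 | F
1 | X2 | A
After ORDER BY (3 rows):
parts.rank | parts.code | parts.tag
6 | Z1 | F
10 | Y2 | E
1 | X2 | A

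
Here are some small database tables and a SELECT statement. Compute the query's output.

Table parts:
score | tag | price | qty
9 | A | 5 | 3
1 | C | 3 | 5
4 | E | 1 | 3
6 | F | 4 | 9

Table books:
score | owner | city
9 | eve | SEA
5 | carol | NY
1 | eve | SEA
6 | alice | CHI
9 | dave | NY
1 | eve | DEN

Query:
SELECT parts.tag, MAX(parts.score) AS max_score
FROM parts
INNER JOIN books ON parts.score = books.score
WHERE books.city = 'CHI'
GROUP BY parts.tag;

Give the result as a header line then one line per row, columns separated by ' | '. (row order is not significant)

After JOIN books (5 rows):
parts.score | parts.tag | parts.price | parts.qty | books.score | books.owner | books.city
9 | A | 5 | 3 | 9 | eve | SEA
9 | A | 5 | 3 | 9 | dave | NY
1 | C | 3 | 5 | 1 | eve | SEA
1 | C | 3 | 5 | 1 | eve | DEN
6 | F | 4 | 9 | 6 | alice | CHI
After WHERE (1 rows):
parts.score | parts.tag | parts.price | parts.qty | books.score | books.owner | books.city
6 | F | 4 | 9 | 6 | alice | CHI
After GROUP BY (1 rows):
parts.tag | max_score
F | 6

== RESULT ==
parts.tag | max_score
F | 6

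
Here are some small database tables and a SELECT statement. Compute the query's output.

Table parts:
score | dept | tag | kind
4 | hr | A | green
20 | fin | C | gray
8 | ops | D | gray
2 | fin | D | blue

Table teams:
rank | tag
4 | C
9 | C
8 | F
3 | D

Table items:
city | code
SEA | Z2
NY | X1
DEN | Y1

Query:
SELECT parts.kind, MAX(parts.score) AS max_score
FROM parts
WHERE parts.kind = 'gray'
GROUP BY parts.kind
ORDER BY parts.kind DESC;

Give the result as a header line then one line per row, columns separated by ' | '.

== RESULT ==
parts.kind | max_score
gray | 20

Derivation:
After WHERE (2 rows):
parts.score | parts.dept | parts.tag | parts.kind
20 | fin | C | gray
8 | ops | D | gray
After GROUP BY (1 rows):
parts.kind | max_score
gray | 20
After ORDER BY (1 rows):
parts.kind | max_score
gray | 20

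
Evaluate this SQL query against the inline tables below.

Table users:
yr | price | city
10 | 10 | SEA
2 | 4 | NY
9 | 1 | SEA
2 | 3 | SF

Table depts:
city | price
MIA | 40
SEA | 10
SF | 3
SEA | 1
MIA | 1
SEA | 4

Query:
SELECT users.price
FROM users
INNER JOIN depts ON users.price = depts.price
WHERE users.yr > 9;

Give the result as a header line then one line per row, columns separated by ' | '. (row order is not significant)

== RESULT ==
users.price
10

Derivation:
After JOIN depts (5 rows):
users.yr | users.price | users.city | depts.city | depts.price
10 | 10 | SEA | SEA | 10
2 | 4 | NY | SEA | 4
9 | 1 | SEA | SEA | 1
9 | 1 | SEA | MIA | 1
2 | 3 | SF | SF | 3
After WHERE (1 rows):
users.yr | users.price | users.city | depts.city | depts.price
10 | 10 | SEA | SEA | 10
After SELECT (1 rows):
users.price
10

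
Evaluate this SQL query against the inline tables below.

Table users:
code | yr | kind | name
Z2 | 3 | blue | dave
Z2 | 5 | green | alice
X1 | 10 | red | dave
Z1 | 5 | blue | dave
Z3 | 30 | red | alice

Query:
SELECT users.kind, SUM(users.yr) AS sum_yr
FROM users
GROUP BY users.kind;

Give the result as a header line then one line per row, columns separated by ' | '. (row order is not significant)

After GROUP BY (3 rows):
users.kind | sum_yr
blue | 8
green | 5
red | 40

== RESULT ==
users.kind | sum_yr
blue | 8
green | 5
red | 40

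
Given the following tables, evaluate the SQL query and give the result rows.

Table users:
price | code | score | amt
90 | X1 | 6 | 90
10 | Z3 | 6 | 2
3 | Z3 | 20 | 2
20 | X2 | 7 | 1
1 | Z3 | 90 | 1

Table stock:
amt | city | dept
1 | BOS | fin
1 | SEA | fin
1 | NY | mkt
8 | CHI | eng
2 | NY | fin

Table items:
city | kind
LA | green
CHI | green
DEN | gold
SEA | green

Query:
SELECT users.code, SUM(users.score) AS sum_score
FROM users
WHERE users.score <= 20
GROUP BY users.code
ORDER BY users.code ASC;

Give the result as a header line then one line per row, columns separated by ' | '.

After WHERE (4 rows):
users.price | users.code | users.score | users.amt
90 | X1 | 6 | 90
10 | Z3 | 6 | 2
3 | Z3 | 20 | 2
20 | X2 | 7 | 1
After GROUP BY (3 rows):
users.code | sum_score
X1 | 6
Z3 | 26
X2 | 7
After ORDER BY (3 rows):
users.code | sum_score
X1 | 6
X2 | 7
Z3 | 26

== RESULT ==
users.code | sum_score
X1 | 6
X2 | 7
Z3 | 26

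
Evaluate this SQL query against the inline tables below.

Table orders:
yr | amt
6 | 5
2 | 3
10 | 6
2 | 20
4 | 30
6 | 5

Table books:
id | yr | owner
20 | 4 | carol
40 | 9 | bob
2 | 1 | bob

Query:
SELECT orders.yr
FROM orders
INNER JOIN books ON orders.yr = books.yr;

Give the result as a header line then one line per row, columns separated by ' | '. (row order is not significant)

== RESULT ==
orders.yr
4

Derivation:
After JOIN books (1 rows):
orders.yr | orders.amt | books.id | books.yr | books.owner
4 | 30 | 20 | 4 | carol
After SELECT (1 rows):
orders.yr
4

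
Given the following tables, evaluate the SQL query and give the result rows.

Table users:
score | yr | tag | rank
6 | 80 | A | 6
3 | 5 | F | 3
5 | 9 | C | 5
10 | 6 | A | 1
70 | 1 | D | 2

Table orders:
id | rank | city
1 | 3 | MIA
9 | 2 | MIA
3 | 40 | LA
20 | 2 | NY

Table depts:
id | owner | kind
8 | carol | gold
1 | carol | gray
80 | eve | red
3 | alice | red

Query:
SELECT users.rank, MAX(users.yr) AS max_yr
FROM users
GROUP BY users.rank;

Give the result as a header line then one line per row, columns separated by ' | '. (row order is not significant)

== RESULT ==
users.rank | max_yr
6 | 80
3 | 5
5 | 9
1 | 6
2 | 1

Derivation:
After GROUP BY (5 rows):
users.rank | max_yr
6 | 80
3 | 5
5 | 9
1 | 6
2 | 1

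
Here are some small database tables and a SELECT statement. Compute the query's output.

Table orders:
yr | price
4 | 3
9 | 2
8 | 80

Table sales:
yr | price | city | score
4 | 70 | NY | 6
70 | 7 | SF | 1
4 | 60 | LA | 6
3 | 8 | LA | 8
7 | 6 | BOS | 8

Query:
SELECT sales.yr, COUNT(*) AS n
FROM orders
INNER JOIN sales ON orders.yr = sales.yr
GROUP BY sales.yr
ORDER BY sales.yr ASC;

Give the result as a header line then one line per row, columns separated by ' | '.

== RESULT ==
sales.yr | n
4 | 2

Derivation:
After JOIN sales (2 rows):
orders.yr | orders.price | sales.yr | sales.price | sales.city | sales.score
4 | 3 | 4 | 70 | NY | 6
4 | 3 | 4 | 60 | LA | 6
After GROUP BY (1 rows):
sales.yr | n
4 | 2
After ORDER BY (1 rows):
sales.yr | n
4 | 2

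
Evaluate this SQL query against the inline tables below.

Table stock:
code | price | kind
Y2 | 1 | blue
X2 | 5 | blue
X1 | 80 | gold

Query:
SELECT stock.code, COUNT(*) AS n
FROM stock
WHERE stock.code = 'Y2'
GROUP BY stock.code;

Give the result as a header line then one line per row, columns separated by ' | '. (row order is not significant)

== RESULT ==
stock.code | n
Y2 | 1

Derivation:
After WHERE (1 rows):
stock.code | stock.price | stock.kind
Y2 | 1 | blue
After GROUP BY (1 rows):
stock.code | n
Y2 | 1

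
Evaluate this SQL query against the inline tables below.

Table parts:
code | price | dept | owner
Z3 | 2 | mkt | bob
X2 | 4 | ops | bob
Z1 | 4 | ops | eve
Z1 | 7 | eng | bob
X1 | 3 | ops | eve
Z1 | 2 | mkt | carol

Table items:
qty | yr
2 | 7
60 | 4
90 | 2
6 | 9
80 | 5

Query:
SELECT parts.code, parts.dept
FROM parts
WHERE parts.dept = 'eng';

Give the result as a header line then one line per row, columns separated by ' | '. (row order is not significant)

== RESULT ==
parts.code | parts.dept
Z1 | eng

Derivation:
After WHERE (1 rows):
parts.code | parts.price | parts.dept | parts.owner
Z1 | 7 | eng | bob
After SELECT (1 rows):
parts.code | parts.dept
Z1 | eng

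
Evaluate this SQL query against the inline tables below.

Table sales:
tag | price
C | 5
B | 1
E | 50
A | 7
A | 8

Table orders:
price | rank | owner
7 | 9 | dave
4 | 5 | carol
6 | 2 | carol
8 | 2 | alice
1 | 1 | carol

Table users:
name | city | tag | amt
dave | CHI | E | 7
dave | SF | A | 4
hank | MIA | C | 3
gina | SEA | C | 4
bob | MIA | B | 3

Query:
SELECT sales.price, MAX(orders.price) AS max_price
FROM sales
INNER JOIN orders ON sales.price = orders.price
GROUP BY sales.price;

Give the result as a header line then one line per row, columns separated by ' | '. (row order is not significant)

== RESULT ==
sales.price | max_price
1 | 1
7 | 7
8 | 8

Derivation:
After JOIN orders (3 rows):
sales.tag | sales.price | orders.price | orders.rank | orders.owner
B | 1 | 1 | 1 | carol
A | 7 | 7 | 9 | dave
A | 8 | 8 | 2 | alice
After GROUP BY (3 rows):
sales.price | max_price
1 | 1
7 | 7
8 | 8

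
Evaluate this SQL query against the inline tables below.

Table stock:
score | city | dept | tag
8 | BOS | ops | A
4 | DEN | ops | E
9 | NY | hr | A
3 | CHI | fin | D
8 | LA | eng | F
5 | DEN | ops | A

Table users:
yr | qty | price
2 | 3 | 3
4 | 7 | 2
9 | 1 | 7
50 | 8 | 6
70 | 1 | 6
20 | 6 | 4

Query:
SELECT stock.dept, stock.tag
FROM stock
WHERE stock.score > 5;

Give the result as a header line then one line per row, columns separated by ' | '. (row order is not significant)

== RESULT ==
stock.dept | stock.tag
ops | A
hr | A
eng | F

Derivation:
After WHERE (3 rows):
stock.score | stock.city | stock.dept | stock.tag
8 | BOS | ops | A
9 | NY | hr | A
8 | LA | eng | F
After SELECT (3 rows):
stock.dept | stock.tag
ops | A
hr | A
eng | F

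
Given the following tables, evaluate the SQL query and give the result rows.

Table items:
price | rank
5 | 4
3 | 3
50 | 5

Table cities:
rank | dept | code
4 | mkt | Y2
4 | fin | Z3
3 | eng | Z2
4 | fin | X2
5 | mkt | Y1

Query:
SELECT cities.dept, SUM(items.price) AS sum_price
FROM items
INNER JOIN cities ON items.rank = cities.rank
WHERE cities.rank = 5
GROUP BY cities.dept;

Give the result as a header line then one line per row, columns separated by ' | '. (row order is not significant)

== RESULT ==
cities.dept | sum_price
mkt | 50

Derivation:
After JOIN cities (5 rows):
items.price | items.rank | cities.rank | cities.dept | cities.code
5 | 4 | 4 | mkt | Y2
5 | 4 | 4 | fin | Z3
5 | 4 | 4 | fin | X2
3 | 3 | 3 | eng | Z2
50 | 5 | 5 | mkt | Y1
After WHERE (1 rows):
items.price | items.rank | cities.rank | cities.dept | cities.code
50 | 5 | 5 | mkt | Y1
After GROUP BY (1 rows):
cities.dept | sum_price
mkt | 50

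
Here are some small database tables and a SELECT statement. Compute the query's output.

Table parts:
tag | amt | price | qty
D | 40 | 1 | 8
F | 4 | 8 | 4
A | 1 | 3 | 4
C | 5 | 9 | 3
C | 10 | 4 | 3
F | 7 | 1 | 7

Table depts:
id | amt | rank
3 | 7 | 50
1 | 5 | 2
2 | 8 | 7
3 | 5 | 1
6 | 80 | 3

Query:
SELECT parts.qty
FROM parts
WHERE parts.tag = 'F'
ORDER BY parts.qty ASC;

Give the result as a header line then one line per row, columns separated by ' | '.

== RESULT ==
parts.qty
4
7

Derivation:
After WHERE (2 rows):
parts.tag | parts.amt | parts.price | parts.qty
F | 4 | 8 | 4
F | 7 | 1 | 7
After SELECT (2 rows):
parts.qty
4
7
After ORDER BY (2 rows):
parts.qty
4
7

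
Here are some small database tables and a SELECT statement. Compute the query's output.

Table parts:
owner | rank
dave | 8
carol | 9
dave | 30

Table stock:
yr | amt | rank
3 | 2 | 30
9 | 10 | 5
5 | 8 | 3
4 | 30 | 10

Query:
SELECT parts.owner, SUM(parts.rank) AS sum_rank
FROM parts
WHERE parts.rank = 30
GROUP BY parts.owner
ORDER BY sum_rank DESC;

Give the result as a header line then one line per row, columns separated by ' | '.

== RESULT ==
parts.owner | sum_rank
dave | 30

Derivation:
After WHERE (1 rows):
parts.owner | parts.rank
dave | 30
After GROUP BY (1 rows):
parts.owner | sum_rank
dave | 30
After ORDER BY (1 rows):
parts.owner | sum_rank
dave | 30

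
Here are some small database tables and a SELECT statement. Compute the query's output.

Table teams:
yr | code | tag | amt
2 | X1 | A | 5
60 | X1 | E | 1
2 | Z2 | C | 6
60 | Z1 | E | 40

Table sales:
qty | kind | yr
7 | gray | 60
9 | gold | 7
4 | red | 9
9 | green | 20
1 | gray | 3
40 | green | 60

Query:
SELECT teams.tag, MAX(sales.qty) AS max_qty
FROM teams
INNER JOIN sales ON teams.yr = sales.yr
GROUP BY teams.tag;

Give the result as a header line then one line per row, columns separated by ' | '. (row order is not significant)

After JOIN sales (4 rows):
teams.yr | teams.code | teams.tag | teams.amt | sales.qty | sales.kind | sales.yr
60 | X1 | E | 1 | 7 | gray | 60
60 | X1 | E | 1 | 40 | green | 60
60 | Z1 | E | 40 | 7 | gray | 60
60 | Z1 | E | 40 | 40 | green | 60
After GROUP BY (1 rows):
teams.tag | max_qty
E | 40

== RESULT ==
teams.tag | max_qty
E | 40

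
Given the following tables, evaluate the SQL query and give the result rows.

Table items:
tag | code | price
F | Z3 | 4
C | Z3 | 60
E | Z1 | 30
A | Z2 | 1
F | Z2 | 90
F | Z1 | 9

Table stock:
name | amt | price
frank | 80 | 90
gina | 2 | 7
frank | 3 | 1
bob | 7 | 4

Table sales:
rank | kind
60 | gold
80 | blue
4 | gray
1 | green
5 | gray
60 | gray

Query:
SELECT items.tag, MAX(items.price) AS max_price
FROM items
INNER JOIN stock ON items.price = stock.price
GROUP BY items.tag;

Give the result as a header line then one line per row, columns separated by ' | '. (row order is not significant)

After JOIN stock (3 rows):
items.tag | items.code | items.price | stock.name | stock.amt | stock.price
F | Z3 | 4 | bob | 7 | 4
A | Z2 | 1 | frank | 3 | 1
F | Z2 | 90 | frank | 80 | 90
After GROUP BY (2 rows):
items.tag | max_price
F | 90
A | 1

== RESULT ==
items.tag | max_price
F | 90
A | 1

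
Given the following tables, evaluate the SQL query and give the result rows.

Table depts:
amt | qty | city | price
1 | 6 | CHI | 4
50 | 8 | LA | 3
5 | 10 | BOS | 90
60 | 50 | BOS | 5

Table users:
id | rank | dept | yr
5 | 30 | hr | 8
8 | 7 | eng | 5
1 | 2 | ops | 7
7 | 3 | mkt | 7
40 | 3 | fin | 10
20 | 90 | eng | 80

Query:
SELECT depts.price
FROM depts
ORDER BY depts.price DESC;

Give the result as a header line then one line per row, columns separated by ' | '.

After SELECT (4 rows):
depts.price
4
3
90
5
After ORDER BY (4 rows):
depts.price
90
5
4
3

== RESULT ==
depts.price
90
5
4
3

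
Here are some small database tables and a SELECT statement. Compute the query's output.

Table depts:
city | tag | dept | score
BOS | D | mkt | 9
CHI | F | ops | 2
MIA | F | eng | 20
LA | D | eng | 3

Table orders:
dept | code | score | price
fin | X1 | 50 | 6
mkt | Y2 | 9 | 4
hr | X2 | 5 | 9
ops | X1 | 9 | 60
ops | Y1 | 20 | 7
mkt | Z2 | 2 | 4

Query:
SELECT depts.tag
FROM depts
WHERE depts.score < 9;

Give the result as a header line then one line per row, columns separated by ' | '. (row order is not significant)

After WHERE (2 rows):
depts.city | depts.tag | depts.dept | depts.score
CHI | F | ops | 2
LA | D | eng | 3
After SELECT (2 rows):
depts.tag
F
D

== RESULT ==
depts.tag
F
D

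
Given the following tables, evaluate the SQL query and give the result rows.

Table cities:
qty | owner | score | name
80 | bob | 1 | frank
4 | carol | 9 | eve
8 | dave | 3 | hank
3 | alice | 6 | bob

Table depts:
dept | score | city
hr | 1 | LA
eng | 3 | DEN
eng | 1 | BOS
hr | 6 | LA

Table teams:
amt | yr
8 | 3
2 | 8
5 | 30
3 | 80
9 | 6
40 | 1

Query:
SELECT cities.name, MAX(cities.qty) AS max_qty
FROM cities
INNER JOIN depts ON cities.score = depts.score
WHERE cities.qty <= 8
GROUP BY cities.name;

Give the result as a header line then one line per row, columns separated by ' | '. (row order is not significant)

== RESULT ==
cities.name | max_qty
hank | 8
bob | 3

Derivation:
After JOIN depts (4 rows):
cities.qty | cities.owner | cities.score | cities.name | depts.dept | depts.score | depts.city
80 | bob | 1 | frank | hr | 1 | LA
80 | bob | 1 | frank | eng | 1 | BOS
8 | dave | 3 | hank | eng | 3 | DEN
3 | alice | 6 | bob | hr | 6 | LA
After WHERE (2 rows):
cities.qty | cities.owner | cities.score | cities.name | depts.dept | depts.score | depts.city
8 | dave | 3 | hank | eng | 3 | DEN
3 | alice | 6 | bob | hr | 6 | LA
After GROUP BY (2 rows):
cities.name | max_qty
hank | 8
bob | 3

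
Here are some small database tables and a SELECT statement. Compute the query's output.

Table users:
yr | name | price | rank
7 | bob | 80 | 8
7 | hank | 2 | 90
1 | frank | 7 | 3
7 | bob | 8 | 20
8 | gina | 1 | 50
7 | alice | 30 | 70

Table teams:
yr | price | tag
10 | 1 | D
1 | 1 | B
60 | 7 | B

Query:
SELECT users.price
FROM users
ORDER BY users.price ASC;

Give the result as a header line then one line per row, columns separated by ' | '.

== RESULT ==
users.price
1
2
7
8
30
80

Derivation:
After SELECT (6 rows):
users.price
80
2
7
8
1
30
After ORDER BY (6 rows):
users.price
1
2
7
8
30
80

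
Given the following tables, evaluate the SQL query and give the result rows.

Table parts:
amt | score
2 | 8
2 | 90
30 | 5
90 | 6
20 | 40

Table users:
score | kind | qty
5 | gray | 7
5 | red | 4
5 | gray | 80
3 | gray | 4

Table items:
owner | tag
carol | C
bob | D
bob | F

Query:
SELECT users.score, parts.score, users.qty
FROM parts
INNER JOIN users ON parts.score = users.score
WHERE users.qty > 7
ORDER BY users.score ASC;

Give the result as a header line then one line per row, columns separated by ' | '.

== RESULT ==
users.score | parts.score | users.qty
5 | 5 | 80

Derivation:
After JOIN users (3 rows):
parts.amt | parts.score | users.score | users.kind | users.qty
30 | 5 | 5 | gray | 7
30 | 5 | 5 | red | 4
30 | 5 | 5 | gray | 80
After WHERE (1 rows):
parts.amt | parts.score | users.score | users.kind | users.qty
30 | 5 | 5 | gray | 80
After SELECT (1 rows):
users.score | parts.score | users.qty
5 | 5 | 80
After ORDER BY (1 rows):
users.score | parts.score | users.qty
5 | 5 | 80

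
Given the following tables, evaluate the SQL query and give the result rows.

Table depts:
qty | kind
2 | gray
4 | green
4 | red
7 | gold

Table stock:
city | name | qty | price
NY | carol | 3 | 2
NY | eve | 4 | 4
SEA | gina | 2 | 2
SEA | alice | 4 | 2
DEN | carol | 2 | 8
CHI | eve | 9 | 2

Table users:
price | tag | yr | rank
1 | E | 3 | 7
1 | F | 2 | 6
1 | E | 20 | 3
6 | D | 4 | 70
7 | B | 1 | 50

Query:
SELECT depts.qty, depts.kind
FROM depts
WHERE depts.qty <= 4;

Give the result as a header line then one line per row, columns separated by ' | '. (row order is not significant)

After WHERE (3 rows):
depts.qty | depts.kind
2 | gray
4 | green
4 | red
After SELECT (3 rows):
depts.qty | depts.kind
2 | gray
4 | green
4 | red

== RESULT ==
depts.qty | depts.kind
2 | gray
4 | green
4 | red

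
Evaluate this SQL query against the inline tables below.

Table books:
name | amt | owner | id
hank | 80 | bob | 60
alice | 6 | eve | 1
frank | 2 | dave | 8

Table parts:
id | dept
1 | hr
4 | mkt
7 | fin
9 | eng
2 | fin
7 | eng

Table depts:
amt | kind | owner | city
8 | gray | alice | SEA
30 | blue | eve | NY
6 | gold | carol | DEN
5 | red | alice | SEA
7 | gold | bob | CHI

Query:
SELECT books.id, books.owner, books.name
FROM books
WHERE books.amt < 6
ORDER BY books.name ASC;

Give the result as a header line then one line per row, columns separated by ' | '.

== RESULT ==
books.id | books.owner | books.name
8 | dave | frank

Derivation:
After WHERE (1 rows):
books.name | books.amt | books.owner | books.id
frank | 2 | dave | 8
After SELECT (1 rows):
books.id | books.owner | books.name
8 | dave | frank
After ORDER BY (1 rows):
books.id | books.owner | books.name
8 | dave | frank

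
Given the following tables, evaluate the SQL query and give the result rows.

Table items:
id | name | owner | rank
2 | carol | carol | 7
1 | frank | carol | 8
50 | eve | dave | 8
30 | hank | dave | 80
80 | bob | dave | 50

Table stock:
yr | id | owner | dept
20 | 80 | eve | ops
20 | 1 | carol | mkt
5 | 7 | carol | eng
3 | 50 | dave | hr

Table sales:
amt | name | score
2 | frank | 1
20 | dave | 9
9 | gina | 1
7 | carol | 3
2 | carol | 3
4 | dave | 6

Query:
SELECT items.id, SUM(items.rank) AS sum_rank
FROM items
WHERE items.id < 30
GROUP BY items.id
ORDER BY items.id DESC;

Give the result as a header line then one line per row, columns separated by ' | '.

== RESULT ==
items.id | sum_rank
2 | 7
1 | 8

Derivation:
After WHERE (2 rows):
items.id | items.name | items.owner | items.rank
2 | carol | carol | 7
1 | frank | carol | 8
After GROUP BY (2 rows):
items.id | sum_rank
2 | 7
1 | 8
After ORDER BY (2 rows):
items.id | sum_rank
2 | 7
1 | 8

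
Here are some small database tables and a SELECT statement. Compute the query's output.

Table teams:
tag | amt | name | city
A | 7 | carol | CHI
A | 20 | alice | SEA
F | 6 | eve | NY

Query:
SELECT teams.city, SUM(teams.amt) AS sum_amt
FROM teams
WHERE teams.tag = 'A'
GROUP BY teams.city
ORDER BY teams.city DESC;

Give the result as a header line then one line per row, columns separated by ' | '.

After WHERE (2 rows):
teams.tag | teams.amt | teams.name | teams.city
A | 7 | carol | CHI
A | 20 | alice | SEA
After GROUP BY (2 rows):
teams.city | sum_amt
CHI | 7
SEA | 20
After ORDER BY (2 rows):
teams.city | sum_amt
SEA | 20
CHI | 7

== RESULT ==
teams.city | sum_amt
SEA | 20
CHI | 7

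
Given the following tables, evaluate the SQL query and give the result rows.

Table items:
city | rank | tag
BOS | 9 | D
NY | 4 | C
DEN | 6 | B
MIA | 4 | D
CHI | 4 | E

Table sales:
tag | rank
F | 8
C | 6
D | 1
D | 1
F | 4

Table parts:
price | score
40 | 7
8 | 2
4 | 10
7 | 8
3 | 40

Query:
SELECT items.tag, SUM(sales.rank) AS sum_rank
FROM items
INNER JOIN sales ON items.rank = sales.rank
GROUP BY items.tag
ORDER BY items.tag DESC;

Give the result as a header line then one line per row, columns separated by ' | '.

After JOIN sales (4 rows):
items.city | items.rank | items.tag | sales.tag | sales.rank
NY | 4 | C | F | 4
DEN | 6 | B | C | 6
MIA | 4 | D | F | 4
CHI | 4 | E | F | 4
After GROUP BY (4 rows):
items.tag | sum_rank
C | 4
B | 6
D | 4
E | 4
After ORDER BY (4 rows):
items.tag | sum_rank
E | 4
D | 4
C | 4
B | 6

== RESULT ==
items.tag | sum_rank
E | 4
D | 4
C | 4
B | 6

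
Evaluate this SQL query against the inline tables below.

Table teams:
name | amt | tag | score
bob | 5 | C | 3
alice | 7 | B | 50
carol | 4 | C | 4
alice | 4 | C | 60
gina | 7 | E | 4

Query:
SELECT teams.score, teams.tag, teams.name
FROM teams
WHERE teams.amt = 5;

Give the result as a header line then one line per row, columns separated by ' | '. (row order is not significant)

== RESULT ==
teams.score | teams.tag | teams.name
3 | C | bob

Derivation:
After WHERE (1 rows):
teams.name | teams.amt | teams.tag | teams.score
bob | 5 | C | 3
After SELECT (1 rows):
teams.score | teams.tag | teams.name
3 | C | bob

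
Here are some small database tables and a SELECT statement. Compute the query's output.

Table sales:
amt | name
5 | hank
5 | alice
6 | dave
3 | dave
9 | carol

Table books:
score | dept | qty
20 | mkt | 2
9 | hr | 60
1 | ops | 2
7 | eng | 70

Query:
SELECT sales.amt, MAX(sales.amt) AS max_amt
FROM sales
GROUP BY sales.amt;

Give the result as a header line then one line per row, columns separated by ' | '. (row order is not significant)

After GROUP BY (4 rows):
sales.amt | max_amt
5 | 5
6 | 6
3 | 3
9 | 9

== RESULT ==
sales.amt | max_amt
5 | 5
6 | 6
3 | 3
9 | 9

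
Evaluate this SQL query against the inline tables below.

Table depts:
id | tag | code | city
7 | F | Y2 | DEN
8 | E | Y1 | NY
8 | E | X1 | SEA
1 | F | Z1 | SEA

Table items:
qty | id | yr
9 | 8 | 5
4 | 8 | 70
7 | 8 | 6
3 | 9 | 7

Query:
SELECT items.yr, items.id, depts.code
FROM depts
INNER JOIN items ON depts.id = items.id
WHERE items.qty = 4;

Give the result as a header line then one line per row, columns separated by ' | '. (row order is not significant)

== RESULT ==
items.yr | items.id | depts.code
70 | 8 | Y1
70 | 8 | X1

Derivation:
After JOIN items (6 rows):
depts.id | depts.tag | depts.code | depts.city | items.qty | items.id | items.yr
8 | E | Y1 | NY | 9 | 8 | 5
8 | E | Y1 | NY | 4 | 8 | 70
8 | E | Y1 | NY | 7 | 8 | 6
8 | E | X1 | SEA | 9 | 8 | 5
8 | E | X1 | SEA | 4 | 8 | 70
8 | E | X1 | SEA | 7 | 8 | 6
After WHERE (2 rows):
depts.id | depts.tag | depts.code | depts.city | items.qty | items.id | items.yr
8 | E | Y1 | NY | 4 | 8 | 70
8 | E | X1 | SEA | 4 | 8 | 70
After SELECT (2 rows):
items.yr | items.id | depts.code
70 | 8 | Y1
70 | 8 | X1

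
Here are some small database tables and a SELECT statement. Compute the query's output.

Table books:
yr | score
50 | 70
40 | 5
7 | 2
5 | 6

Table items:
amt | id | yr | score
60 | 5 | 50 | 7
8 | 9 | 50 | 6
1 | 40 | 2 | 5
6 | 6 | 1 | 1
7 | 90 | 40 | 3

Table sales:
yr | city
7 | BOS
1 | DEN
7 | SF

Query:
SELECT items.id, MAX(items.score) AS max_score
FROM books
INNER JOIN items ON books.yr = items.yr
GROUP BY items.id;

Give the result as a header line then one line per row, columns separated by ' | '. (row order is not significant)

After JOIN items (3 rows):
books.yr | books.score | items.amt | items.id | items.yr | items.score
50 | 70 | 60 | 5 | 50 | 7
50 | 70 | 8 | 9 | 50 | 6
40 | 5 | 7 | 90 | 40 | 3
After GROUP BY (3 rows):
items.id | max_score
5 | 7
9 | 6
90 | 3

== RESULT ==
items.id | max_score
5 | 7
9 | 6
90 | 3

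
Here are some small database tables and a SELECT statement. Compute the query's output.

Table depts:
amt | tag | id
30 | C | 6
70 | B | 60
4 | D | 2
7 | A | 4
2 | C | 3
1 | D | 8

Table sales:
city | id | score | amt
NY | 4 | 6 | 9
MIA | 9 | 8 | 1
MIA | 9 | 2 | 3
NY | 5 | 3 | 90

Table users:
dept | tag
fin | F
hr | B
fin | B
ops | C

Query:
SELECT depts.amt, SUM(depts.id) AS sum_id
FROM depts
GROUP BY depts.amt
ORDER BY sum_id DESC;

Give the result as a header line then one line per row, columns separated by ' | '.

== RESULT ==
depts.amt | sum_id
70 | 60
1 | 8
30 | 6
7 | 4
2 | 3
4 | 2

Derivation:
After GROUP BY (6 rows):
depts.amt | sum_id
30 | 6
70 | 60
4 | 2
7 | 4
2 | 3
1 | 8
After ORDER BY (6 rows):
depts.amt | sum_id
70 | 60
1 | 8
30 | 6
7 | 4
2 | 3
4 | 2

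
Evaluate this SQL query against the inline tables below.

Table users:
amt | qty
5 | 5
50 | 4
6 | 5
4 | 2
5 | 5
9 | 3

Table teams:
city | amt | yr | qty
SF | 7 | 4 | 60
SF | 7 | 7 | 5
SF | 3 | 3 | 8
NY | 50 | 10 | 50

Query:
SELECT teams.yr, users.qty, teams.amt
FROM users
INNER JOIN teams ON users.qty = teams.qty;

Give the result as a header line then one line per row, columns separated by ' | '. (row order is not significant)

== RESULT ==
teams.yr | users.qty | teams.amt
7 | 5 | 7
7 | 5 | 7
7 | 5 | 7

Derivation:
After JOIN teams (3 rows):
users.amt | users.qty | teams.city | teams.amt | teams.yr | teams.qty
5 | 5 | SF | 7 | 7 | 5
6 | 5 | SF | 7 | 7 | 5
5 | 5 | SF | 7 | 7 | 5
After SELECT (3 rows):
teams.yr | users.qty | teams.amt
7 | 5 | 7
7 | 5 | 7
7 | 5 | 7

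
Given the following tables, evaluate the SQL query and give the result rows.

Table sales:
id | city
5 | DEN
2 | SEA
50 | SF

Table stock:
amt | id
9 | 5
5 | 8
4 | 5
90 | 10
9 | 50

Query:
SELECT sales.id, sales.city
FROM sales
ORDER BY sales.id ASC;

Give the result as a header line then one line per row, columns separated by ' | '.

After SELECT (3 rows):
sales.id | sales.city
5 | DEN
2 | SEA
50 | SF
After ORDER BY (3 rows):
sales.id | sales.city
2 | SEA
5 | DEN
50 | SF

== RESULT ==
sales.id | sales.city
2 | SEA
5 | DEN
50 | SF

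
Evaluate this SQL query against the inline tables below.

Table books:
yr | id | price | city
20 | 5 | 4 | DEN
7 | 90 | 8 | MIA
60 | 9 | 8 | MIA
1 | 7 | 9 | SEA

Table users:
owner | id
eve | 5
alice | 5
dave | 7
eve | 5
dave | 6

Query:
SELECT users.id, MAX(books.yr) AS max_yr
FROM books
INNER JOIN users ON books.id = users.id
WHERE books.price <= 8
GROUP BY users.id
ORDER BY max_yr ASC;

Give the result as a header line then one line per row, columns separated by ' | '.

== RESULT ==
users.id | max_yr
5 | 20

Derivation:
After JOIN users (4 rows):
books.yr | books.id | books.price | books.city | users.owner | users.id
20 | 5 | 4 | DEN | eve | 5
20 | 5 | 4 | DEN | alice | 5
20 | 5 | 4 | DEN | eve | 5
1 | 7 | 9 | SEA | dave | 7
After WHERE (3 rows):
books.yr | books.id | books.price | books.city | users.owner | users.id
20 | 5 | 4 | DEN | eve | 5
20 | 5 | 4 | DEN | alice | 5
20 | 5 | 4 | DEN | eve | 5
After GROUP BY (1 rows):
users.id | max_yr
5 | 20
After ORDER BY (1 rows):
users.id | max_yr
5 | 20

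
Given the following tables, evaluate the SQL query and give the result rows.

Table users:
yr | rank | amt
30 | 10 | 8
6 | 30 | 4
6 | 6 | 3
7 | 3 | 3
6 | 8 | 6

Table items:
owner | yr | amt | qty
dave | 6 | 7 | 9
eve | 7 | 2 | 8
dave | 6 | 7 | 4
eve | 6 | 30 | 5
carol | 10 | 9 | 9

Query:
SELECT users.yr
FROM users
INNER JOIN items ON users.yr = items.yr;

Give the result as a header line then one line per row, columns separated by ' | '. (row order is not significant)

== RESULT ==
users.yr
6
6
6
6
6
6
7
6
6
6

Derivation:
After JOIN items (10 rows):
users.yr | users.rank | users.amt | items.owner | items.yr | items.amt | items.qty
6 | 30 | 4 | dave | 6 | 7 | 9
6 | 30 | 4 | dave | 6 | 7 | 4
6 | 30 | 4 | eve | 6 | 30 | 5
6 | 6 | 3 | dave | 6 | 7 | 9
6 | 6 | 3 | dave | 6 | 7 | 4
6 | 6 | 3 | eve | 6 | 30 | 5
7 | 3 | 3 | eve | 7 | 2 | 8
6 | 8 | 6 | dave | 6 | 7 | 9
6 | 8 | 6 | dave | 6 | 7 | 4
6 | 8 | 6 | eve | 6 | 30 | 5
After SELECT (10 rows):
users.yr
6
6
6
6
6
6
7
6
6
6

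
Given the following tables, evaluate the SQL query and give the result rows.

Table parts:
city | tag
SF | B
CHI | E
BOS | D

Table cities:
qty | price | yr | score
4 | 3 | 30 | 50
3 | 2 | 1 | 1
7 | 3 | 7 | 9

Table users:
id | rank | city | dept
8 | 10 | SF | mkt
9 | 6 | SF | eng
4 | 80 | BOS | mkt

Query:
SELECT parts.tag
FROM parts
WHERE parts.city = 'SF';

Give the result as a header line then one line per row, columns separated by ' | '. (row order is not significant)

== RESULT ==
parts.tag
B

Derivation:
After WHERE (1 rows):
parts.city | parts.tag
SF | B
After SELECT (1 rows):
parts.tag
B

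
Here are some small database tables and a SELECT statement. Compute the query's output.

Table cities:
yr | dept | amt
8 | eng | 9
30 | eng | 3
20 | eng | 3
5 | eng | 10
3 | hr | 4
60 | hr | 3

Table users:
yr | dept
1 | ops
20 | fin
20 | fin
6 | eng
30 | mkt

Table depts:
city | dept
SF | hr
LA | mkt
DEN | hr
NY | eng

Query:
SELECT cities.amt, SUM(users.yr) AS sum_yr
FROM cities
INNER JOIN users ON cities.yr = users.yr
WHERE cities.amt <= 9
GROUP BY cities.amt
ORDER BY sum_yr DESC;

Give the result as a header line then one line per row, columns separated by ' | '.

== RESULT ==
cities.amt | sum_yr
3 | 70

Derivation:
After JOIN users (3 rows):
cities.yr | cities.dept | cities.amt | users.yr | users.dept
30 | eng | 3 | 30 | mkt
20 | eng | 3 | 20 | fin
20 | eng | 3 | 20 | fin
After WHERE (3 rows):
cities.yr | cities.dept | cities.amt | users.yr | users.dept
30 | eng | 3 | 30 | mkt
20 | eng | 3 | 20 | fin
20 | eng | 3 | 20 | fin
After GROUP BY (1 rows):
cities.amt | sum_yr
3 | 70
After ORDER BY (1 rows):
cities.amt | sum_yr
3 | 70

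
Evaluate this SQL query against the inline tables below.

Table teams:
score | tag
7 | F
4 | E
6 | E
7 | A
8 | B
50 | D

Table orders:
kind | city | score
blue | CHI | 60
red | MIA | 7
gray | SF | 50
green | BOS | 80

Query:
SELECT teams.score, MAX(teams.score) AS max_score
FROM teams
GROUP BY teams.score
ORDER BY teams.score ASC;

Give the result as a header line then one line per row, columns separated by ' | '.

== RESULT ==
teams.score | max_score
4 | 4
6 | 6
7 | 7
8 | 8
50 | 50

Derivation:
After GROUP BY (5 rows):
teams.score | max_score
7 | 7
4 | 4
6 | 6
8 | 8
50 | 50
After ORDER BY (5 rows):
teams.score | max_score
4 | 4
6 | 6
7 | 7
8 | 8
50 | 50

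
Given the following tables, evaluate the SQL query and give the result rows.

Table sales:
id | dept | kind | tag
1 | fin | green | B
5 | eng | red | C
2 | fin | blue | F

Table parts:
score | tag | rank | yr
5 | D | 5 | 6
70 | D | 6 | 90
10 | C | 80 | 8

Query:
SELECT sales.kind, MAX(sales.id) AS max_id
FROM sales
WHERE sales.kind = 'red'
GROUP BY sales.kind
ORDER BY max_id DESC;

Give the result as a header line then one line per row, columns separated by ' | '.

== RESULT ==
sales.kind | max_id
red | 5

Derivation:
After WHERE (1 rows):
sales.id | sales.dept | sales.kind | sales.tag
5 | eng | red | C
After GROUP BY (1 rows):
sales.kind | max_id
red | 5
After ORDER BY (1 rows):
sales.kind | max_id
red | 5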